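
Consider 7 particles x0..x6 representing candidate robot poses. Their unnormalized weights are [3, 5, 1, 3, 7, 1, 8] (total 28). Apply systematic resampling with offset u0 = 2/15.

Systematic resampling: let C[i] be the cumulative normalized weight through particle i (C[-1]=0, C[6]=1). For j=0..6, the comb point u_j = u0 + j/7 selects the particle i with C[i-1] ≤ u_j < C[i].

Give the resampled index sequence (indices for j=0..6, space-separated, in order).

C = [3/28, 2/7, 9/28, 3/7, 19/28, 5/7, 1]
j=0: u_0=2/15 ∈ [3/28, 2/7) → index 1
j=1: u_1=29/105 ∈ [3/28, 2/7) → index 1
j=2: u_2=44/105 ∈ [9/28, 3/7) → index 3
j=3: u_3=59/105 ∈ [3/7, 19/28) → index 4
j=4: u_4=74/105 ∈ [19/28, 5/7) → index 5
j=5: u_5=89/105 ∈ [5/7, 1) → index 6
j=6: u_6=104/105 ∈ [5/7, 1) → index 6

1 1 3 4 5 6 6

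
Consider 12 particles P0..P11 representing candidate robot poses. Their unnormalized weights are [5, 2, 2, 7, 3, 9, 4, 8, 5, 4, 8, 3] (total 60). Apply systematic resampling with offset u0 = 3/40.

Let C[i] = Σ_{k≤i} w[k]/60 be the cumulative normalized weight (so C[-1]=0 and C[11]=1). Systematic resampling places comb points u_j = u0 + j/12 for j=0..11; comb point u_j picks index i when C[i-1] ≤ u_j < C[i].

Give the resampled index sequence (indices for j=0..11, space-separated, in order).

C = [1/12, 7/60, 3/20, 4/15, 19/60, 7/15, 8/15, 2/3, 3/4, 49/60, 19/20, 1]
j=0: u_0=3/40 ∈ [0, 1/12) → index 0
j=1: u_1=19/120 ∈ [3/20, 4/15) → index 3
j=2: u_2=29/120 ∈ [3/20, 4/15) → index 3
j=3: u_3=13/40 ∈ [19/60, 7/15) → index 5
j=4: u_4=49/120 ∈ [19/60, 7/15) → index 5
j=5: u_5=59/120 ∈ [7/15, 8/15) → index 6
j=6: u_6=23/40 ∈ [8/15, 2/3) → index 7
j=7: u_7=79/120 ∈ [8/15, 2/3) → index 7
j=8: u_8=89/120 ∈ [2/3, 3/4) → index 8
j=9: u_9=33/40 ∈ [49/60, 19/20) → index 10
j=10: u_10=109/120 ∈ [49/60, 19/20) → index 10
j=11: u_11=119/120 ∈ [19/20, 1) → index 11

0 3 3 5 5 6 7 7 8 10 10 11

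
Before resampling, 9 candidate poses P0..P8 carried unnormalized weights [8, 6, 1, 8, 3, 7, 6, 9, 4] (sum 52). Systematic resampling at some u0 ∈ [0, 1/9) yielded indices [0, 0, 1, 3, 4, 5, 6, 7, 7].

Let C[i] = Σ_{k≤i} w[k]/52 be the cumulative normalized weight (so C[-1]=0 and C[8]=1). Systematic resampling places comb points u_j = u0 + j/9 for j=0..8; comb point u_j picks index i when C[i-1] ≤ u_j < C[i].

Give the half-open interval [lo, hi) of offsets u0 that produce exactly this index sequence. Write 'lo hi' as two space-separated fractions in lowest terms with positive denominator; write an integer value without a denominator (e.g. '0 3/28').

0 4/117

C = [2/13, 7/26, 15/52, 23/52, 1/2, 33/52, 3/4, 12/13, 1]
j=0 picked index 0: u0 ∈ [0, 2/13)
j=1 picked index 0: u0 ∈ [-1/9, 5/117)
j=2 picked index 1: u0 ∈ [-8/117, 11/234)
j=3 picked index 3: u0 ∈ [-7/156, 17/156)
j=4 picked index 4: u0 ∈ [-1/468, 1/18)
j=5 picked index 5: u0 ∈ [-1/18, 37/468)
j=6 picked index 6: u0 ∈ [-5/156, 1/12)
j=7 picked index 7: u0 ∈ [-1/36, 17/117)
j=8 picked index 7: u0 ∈ [-5/36, 4/117)
intersection: [0, 4/117)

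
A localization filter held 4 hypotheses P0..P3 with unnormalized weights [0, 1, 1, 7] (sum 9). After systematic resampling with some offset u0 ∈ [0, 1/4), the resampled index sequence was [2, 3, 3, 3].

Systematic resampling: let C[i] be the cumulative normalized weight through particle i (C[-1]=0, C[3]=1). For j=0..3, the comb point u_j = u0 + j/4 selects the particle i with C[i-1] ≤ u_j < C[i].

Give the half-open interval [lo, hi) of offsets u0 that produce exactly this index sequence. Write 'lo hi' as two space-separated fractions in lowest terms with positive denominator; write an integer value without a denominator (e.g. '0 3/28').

1/9 2/9

C = [0, 1/9, 2/9, 1]
j=0 picked index 2: u0 ∈ [1/9, 2/9)
j=1 picked index 3: u0 ∈ [-1/36, 3/4)
j=2 picked index 3: u0 ∈ [-5/18, 1/2)
j=3 picked index 3: u0 ∈ [-19/36, 1/4)
intersection: [1/9, 2/9)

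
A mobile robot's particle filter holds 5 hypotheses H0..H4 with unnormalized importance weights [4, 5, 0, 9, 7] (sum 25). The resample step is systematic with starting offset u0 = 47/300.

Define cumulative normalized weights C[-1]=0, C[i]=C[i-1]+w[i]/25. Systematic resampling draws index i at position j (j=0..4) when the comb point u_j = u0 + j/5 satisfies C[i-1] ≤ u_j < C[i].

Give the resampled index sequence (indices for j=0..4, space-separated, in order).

C = [4/25, 9/25, 9/25, 18/25, 1]
j=0: u_0=47/300 ∈ [0, 4/25) → index 0
j=1: u_1=107/300 ∈ [4/25, 9/25) → index 1
j=2: u_2=167/300 ∈ [9/25, 18/25) → index 3
j=3: u_3=227/300 ∈ [18/25, 1) → index 4
j=4: u_4=287/300 ∈ [18/25, 1) → index 4

0 1 3 4 4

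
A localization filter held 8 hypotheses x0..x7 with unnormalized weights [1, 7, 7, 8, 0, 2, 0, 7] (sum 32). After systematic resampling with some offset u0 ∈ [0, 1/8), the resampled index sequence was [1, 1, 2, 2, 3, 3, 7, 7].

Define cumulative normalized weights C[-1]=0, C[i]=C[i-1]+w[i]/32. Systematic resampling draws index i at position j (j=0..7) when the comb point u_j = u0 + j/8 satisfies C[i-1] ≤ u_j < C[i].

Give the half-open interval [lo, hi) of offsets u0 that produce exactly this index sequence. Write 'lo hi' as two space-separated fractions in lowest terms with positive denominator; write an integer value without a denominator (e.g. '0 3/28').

1/32 3/32

C = [1/32, 1/4, 15/32, 23/32, 23/32, 25/32, 25/32, 1]
j=0 picked index 1: u0 ∈ [1/32, 1/4)
j=1 picked index 1: u0 ∈ [-3/32, 1/8)
j=2 picked index 2: u0 ∈ [0, 7/32)
j=3 picked index 2: u0 ∈ [-1/8, 3/32)
j=4 picked index 3: u0 ∈ [-1/32, 7/32)
j=5 picked index 3: u0 ∈ [-5/32, 3/32)
j=6 picked index 7: u0 ∈ [1/32, 1/4)
j=7 picked index 7: u0 ∈ [-3/32, 1/8)
intersection: [1/32, 3/32)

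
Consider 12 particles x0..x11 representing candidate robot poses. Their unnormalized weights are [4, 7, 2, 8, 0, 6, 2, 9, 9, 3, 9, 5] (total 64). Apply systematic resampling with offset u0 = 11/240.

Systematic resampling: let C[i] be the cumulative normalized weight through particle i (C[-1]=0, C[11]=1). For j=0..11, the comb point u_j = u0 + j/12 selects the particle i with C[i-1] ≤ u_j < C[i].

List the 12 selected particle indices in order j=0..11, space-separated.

C = [1/16, 11/64, 13/64, 21/64, 21/64, 27/64, 29/64, 19/32, 47/64, 25/32, 59/64, 1]
j=0: u_0=11/240 ∈ [0, 1/16) → index 0
j=1: u_1=31/240 ∈ [1/16, 11/64) → index 1
j=2: u_2=17/80 ∈ [13/64, 21/64) → index 3
j=3: u_3=71/240 ∈ [13/64, 21/64) → index 3
j=4: u_4=91/240 ∈ [21/64, 27/64) → index 5
j=5: u_5=37/80 ∈ [29/64, 19/32) → index 7
j=6: u_6=131/240 ∈ [29/64, 19/32) → index 7
j=7: u_7=151/240 ∈ [19/32, 47/64) → index 8
j=8: u_8=57/80 ∈ [19/32, 47/64) → index 8
j=9: u_9=191/240 ∈ [25/32, 59/64) → index 10
j=10: u_10=211/240 ∈ [25/32, 59/64) → index 10
j=11: u_11=77/80 ∈ [59/64, 1) → index 11

0 1 3 3 5 7 7 8 8 10 10 11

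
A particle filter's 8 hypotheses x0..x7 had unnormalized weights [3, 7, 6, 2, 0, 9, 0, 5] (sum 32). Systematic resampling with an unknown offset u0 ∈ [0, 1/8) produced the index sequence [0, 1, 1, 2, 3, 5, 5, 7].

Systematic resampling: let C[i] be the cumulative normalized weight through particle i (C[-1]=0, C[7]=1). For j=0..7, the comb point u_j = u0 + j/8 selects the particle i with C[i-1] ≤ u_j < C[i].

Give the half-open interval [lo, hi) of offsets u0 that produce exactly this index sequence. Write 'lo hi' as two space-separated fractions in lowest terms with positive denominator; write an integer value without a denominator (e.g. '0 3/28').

0 1/16

C = [3/32, 5/16, 1/2, 9/16, 9/16, 27/32, 27/32, 1]
j=0 picked index 0: u0 ∈ [0, 3/32)
j=1 picked index 1: u0 ∈ [-1/32, 3/16)
j=2 picked index 1: u0 ∈ [-5/32, 1/16)
j=3 picked index 2: u0 ∈ [-1/16, 1/8)
j=4 picked index 3: u0 ∈ [0, 1/16)
j=5 picked index 5: u0 ∈ [-1/16, 7/32)
j=6 picked index 5: u0 ∈ [-3/16, 3/32)
j=7 picked index 7: u0 ∈ [-1/32, 1/8)
intersection: [0, 1/16)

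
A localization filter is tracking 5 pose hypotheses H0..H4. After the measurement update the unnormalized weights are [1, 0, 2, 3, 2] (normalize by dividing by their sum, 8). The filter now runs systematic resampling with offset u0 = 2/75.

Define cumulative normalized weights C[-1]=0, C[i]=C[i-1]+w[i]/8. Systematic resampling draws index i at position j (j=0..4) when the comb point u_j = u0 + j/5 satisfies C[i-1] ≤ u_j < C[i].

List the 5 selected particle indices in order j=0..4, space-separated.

0 2 3 3 4

C = [1/8, 1/8, 3/8, 3/4, 1]
j=0: u_0=2/75 ∈ [0, 1/8) → index 0
j=1: u_1=17/75 ∈ [1/8, 3/8) → index 2
j=2: u_2=32/75 ∈ [3/8, 3/4) → index 3
j=3: u_3=47/75 ∈ [3/8, 3/4) → index 3
j=4: u_4=62/75 ∈ [3/4, 1) → index 4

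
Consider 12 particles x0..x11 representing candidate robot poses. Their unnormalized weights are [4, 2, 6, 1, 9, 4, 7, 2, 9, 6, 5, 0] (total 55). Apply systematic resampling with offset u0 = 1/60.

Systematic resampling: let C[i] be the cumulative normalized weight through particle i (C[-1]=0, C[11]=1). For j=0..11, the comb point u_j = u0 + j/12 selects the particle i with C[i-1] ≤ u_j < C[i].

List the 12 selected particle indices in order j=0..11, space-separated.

C = [4/55, 6/55, 12/55, 13/55, 2/5, 26/55, 3/5, 7/11, 4/5, 10/11, 1, 1]
j=0: u_0=1/60 ∈ [0, 4/55) → index 0
j=1: u_1=1/10 ∈ [4/55, 6/55) → index 1
j=2: u_2=11/60 ∈ [6/55, 12/55) → index 2
j=3: u_3=4/15 ∈ [13/55, 2/5) → index 4
j=4: u_4=7/20 ∈ [13/55, 2/5) → index 4
j=5: u_5=13/30 ∈ [2/5, 26/55) → index 5
j=6: u_6=31/60 ∈ [26/55, 3/5) → index 6
j=7: u_7=3/5 ∈ [3/5, 7/11) → index 7
j=8: u_8=41/60 ∈ [7/11, 4/5) → index 8
j=9: u_9=23/30 ∈ [7/11, 4/5) → index 8
j=10: u_10=17/20 ∈ [4/5, 10/11) → index 9
j=11: u_11=14/15 ∈ [10/11, 1) → index 10

0 1 2 4 4 5 6 7 8 8 9 10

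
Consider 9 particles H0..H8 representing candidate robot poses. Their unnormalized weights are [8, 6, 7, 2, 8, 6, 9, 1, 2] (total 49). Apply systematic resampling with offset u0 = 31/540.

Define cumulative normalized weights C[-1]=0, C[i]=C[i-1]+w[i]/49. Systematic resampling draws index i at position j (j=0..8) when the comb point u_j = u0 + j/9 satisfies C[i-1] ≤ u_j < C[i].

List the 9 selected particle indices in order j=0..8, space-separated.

C = [8/49, 2/7, 3/7, 23/49, 31/49, 37/49, 46/49, 47/49, 1]
j=0: u_0=31/540 ∈ [0, 8/49) → index 0
j=1: u_1=91/540 ∈ [8/49, 2/7) → index 1
j=2: u_2=151/540 ∈ [8/49, 2/7) → index 1
j=3: u_3=211/540 ∈ [2/7, 3/7) → index 2
j=4: u_4=271/540 ∈ [23/49, 31/49) → index 4
j=5: u_5=331/540 ∈ [23/49, 31/49) → index 4
j=6: u_6=391/540 ∈ [31/49, 37/49) → index 5
j=7: u_7=451/540 ∈ [37/49, 46/49) → index 6
j=8: u_8=511/540 ∈ [46/49, 47/49) → index 7

0 1 1 2 4 4 5 6 7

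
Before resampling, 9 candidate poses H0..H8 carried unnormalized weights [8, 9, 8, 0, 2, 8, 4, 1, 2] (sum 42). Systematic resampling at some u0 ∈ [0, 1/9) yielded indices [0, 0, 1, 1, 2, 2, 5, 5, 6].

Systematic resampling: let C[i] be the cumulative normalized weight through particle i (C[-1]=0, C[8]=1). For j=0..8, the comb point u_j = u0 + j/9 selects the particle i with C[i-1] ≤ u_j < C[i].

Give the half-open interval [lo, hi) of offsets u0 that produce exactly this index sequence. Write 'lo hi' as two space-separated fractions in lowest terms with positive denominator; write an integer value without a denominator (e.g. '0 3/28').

C = [4/21, 17/42, 25/42, 25/42, 9/14, 5/6, 13/14, 20/21, 1]
j=0 picked index 0: u0 ∈ [0, 4/21)
j=1 picked index 0: u0 ∈ [-1/9, 5/63)
j=2 picked index 1: u0 ∈ [-2/63, 23/126)
j=3 picked index 1: u0 ∈ [-1/7, 1/14)
j=4 picked index 2: u0 ∈ [-5/126, 19/126)
j=5 picked index 2: u0 ∈ [-19/126, 5/126)
j=6 picked index 5: u0 ∈ [-1/42, 1/6)
j=7 picked index 5: u0 ∈ [-17/126, 1/18)
j=8 picked index 6: u0 ∈ [-1/18, 5/126)
intersection: [0, 5/126)

0 5/126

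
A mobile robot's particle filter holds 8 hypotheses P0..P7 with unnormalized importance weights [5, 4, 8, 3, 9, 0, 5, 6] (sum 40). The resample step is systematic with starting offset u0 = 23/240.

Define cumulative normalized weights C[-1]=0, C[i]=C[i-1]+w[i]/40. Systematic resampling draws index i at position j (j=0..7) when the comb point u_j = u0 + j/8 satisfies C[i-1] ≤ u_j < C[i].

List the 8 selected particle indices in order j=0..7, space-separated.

C = [1/8, 9/40, 17/40, 1/2, 29/40, 29/40, 17/20, 1]
j=0: u_0=23/240 ∈ [0, 1/8) → index 0
j=1: u_1=53/240 ∈ [1/8, 9/40) → index 1
j=2: u_2=83/240 ∈ [9/40, 17/40) → index 2
j=3: u_3=113/240 ∈ [17/40, 1/2) → index 3
j=4: u_4=143/240 ∈ [1/2, 29/40) → index 4
j=5: u_5=173/240 ∈ [1/2, 29/40) → index 4
j=6: u_6=203/240 ∈ [29/40, 17/20) → index 6
j=7: u_7=233/240 ∈ [17/20, 1) → index 7

0 1 2 3 4 4 6 7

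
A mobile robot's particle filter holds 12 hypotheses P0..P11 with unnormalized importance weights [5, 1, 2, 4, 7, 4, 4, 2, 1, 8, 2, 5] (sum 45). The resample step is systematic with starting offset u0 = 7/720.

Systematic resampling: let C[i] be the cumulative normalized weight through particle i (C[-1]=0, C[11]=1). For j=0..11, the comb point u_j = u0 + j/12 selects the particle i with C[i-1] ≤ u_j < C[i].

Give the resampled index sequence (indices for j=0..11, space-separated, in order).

C = [1/9, 2/15, 8/45, 4/15, 19/45, 23/45, 3/5, 29/45, 2/3, 38/45, 8/9, 1]
j=0: u_0=7/720 ∈ [0, 1/9) → index 0
j=1: u_1=67/720 ∈ [0, 1/9) → index 0
j=2: u_2=127/720 ∈ [2/15, 8/45) → index 2
j=3: u_3=187/720 ∈ [8/45, 4/15) → index 3
j=4: u_4=247/720 ∈ [4/15, 19/45) → index 4
j=5: u_5=307/720 ∈ [19/45, 23/45) → index 5
j=6: u_6=367/720 ∈ [19/45, 23/45) → index 5
j=7: u_7=427/720 ∈ [23/45, 3/5) → index 6
j=8: u_8=487/720 ∈ [2/3, 38/45) → index 9
j=9: u_9=547/720 ∈ [2/3, 38/45) → index 9
j=10: u_10=607/720 ∈ [2/3, 38/45) → index 9
j=11: u_11=667/720 ∈ [8/9, 1) → index 11

0 0 2 3 4 5 5 6 9 9 9 11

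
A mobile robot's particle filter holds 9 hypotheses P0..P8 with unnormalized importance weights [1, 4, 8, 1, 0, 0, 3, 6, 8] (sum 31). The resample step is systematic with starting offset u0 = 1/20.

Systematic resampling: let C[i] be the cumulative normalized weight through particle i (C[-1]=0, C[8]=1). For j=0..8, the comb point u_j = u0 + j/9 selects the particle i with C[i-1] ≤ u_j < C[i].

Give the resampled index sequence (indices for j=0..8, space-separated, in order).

C = [1/31, 5/31, 13/31, 14/31, 14/31, 14/31, 17/31, 23/31, 1]
j=0: u_0=1/20 ∈ [1/31, 5/31) → index 1
j=1: u_1=29/180 ∈ [1/31, 5/31) → index 1
j=2: u_2=49/180 ∈ [5/31, 13/31) → index 2
j=3: u_3=23/60 ∈ [5/31, 13/31) → index 2
j=4: u_4=89/180 ∈ [14/31, 17/31) → index 6
j=5: u_5=109/180 ∈ [17/31, 23/31) → index 7
j=6: u_6=43/60 ∈ [17/31, 23/31) → index 7
j=7: u_7=149/180 ∈ [23/31, 1) → index 8
j=8: u_8=169/180 ∈ [23/31, 1) → index 8

1 1 2 2 6 7 7 8 8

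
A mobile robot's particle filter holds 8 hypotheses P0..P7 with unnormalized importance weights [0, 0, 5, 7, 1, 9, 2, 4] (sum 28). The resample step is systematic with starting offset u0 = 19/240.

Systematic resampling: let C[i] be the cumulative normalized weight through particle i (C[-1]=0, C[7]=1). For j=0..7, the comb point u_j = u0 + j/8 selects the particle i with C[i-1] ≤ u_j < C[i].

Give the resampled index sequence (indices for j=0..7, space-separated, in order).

2 3 3 4 5 5 6 7

C = [0, 0, 5/28, 3/7, 13/28, 11/14, 6/7, 1]
j=0: u_0=19/240 ∈ [0, 5/28) → index 2
j=1: u_1=49/240 ∈ [5/28, 3/7) → index 3
j=2: u_2=79/240 ∈ [5/28, 3/7) → index 3
j=3: u_3=109/240 ∈ [3/7, 13/28) → index 4
j=4: u_4=139/240 ∈ [13/28, 11/14) → index 5
j=5: u_5=169/240 ∈ [13/28, 11/14) → index 5
j=6: u_6=199/240 ∈ [11/14, 6/7) → index 6
j=7: u_7=229/240 ∈ [6/7, 1) → index 7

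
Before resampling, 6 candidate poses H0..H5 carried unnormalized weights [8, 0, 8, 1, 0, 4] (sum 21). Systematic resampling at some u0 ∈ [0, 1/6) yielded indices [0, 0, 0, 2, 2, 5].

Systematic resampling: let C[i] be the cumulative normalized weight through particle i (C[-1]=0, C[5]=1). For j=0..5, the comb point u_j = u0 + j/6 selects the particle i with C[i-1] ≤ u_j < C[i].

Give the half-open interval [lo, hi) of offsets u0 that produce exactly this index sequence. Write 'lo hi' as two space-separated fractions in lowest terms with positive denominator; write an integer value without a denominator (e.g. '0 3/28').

C = [8/21, 8/21, 16/21, 17/21, 17/21, 1]
j=0 picked index 0: u0 ∈ [0, 8/21)
j=1 picked index 0: u0 ∈ [-1/6, 3/14)
j=2 picked index 0: u0 ∈ [-1/3, 1/21)
j=3 picked index 2: u0 ∈ [-5/42, 11/42)
j=4 picked index 2: u0 ∈ [-2/7, 2/21)
j=5 picked index 5: u0 ∈ [-1/42, 1/6)
intersection: [0, 1/21)

0 1/21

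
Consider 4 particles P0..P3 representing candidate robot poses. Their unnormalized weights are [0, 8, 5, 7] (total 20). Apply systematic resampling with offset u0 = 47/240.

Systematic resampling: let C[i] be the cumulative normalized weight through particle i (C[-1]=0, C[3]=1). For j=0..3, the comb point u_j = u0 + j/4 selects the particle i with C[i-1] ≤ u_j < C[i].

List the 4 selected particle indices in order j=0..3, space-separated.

C = [0, 2/5, 13/20, 1]
j=0: u_0=47/240 ∈ [0, 2/5) → index 1
j=1: u_1=107/240 ∈ [2/5, 13/20) → index 2
j=2: u_2=167/240 ∈ [13/20, 1) → index 3
j=3: u_3=227/240 ∈ [13/20, 1) → index 3

1 2 3 3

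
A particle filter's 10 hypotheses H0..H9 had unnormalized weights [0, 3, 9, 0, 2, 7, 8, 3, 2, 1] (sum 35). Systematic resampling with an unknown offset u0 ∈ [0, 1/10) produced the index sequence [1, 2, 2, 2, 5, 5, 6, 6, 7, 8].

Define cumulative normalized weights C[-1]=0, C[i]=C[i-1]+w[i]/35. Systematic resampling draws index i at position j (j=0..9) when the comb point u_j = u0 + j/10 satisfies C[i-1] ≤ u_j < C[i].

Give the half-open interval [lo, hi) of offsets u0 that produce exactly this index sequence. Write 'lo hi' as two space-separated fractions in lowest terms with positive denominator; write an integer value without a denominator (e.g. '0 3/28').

C = [0, 3/35, 12/35, 12/35, 2/5, 3/5, 29/35, 32/35, 34/35, 1]
j=0 picked index 1: u0 ∈ [0, 3/35)
j=1 picked index 2: u0 ∈ [-1/70, 17/70)
j=2 picked index 2: u0 ∈ [-4/35, 1/7)
j=3 picked index 2: u0 ∈ [-3/14, 3/70)
j=4 picked index 5: u0 ∈ [0, 1/5)
j=5 picked index 5: u0 ∈ [-1/10, 1/10)
j=6 picked index 6: u0 ∈ [0, 8/35)
j=7 picked index 6: u0 ∈ [-1/10, 9/70)
j=8 picked index 7: u0 ∈ [1/35, 4/35)
j=9 picked index 8: u0 ∈ [1/70, 1/14)
intersection: [1/35, 3/70)

1/35 3/70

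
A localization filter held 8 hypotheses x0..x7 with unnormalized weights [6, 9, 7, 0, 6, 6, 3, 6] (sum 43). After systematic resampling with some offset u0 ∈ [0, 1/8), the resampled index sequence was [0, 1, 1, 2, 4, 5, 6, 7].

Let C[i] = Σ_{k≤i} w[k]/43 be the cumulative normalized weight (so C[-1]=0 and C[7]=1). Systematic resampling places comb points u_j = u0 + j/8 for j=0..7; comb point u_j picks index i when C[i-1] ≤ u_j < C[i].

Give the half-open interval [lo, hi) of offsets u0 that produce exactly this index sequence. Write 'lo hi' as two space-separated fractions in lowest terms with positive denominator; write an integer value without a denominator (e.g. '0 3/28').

C = [6/43, 15/43, 22/43, 22/43, 28/43, 34/43, 37/43, 1]
j=0 picked index 0: u0 ∈ [0, 6/43)
j=1 picked index 1: u0 ∈ [5/344, 77/344)
j=2 picked index 1: u0 ∈ [-19/172, 17/172)
j=3 picked index 2: u0 ∈ [-9/344, 47/344)
j=4 picked index 4: u0 ∈ [1/86, 13/86)
j=5 picked index 5: u0 ∈ [9/344, 57/344)
j=6 picked index 6: u0 ∈ [7/172, 19/172)
j=7 picked index 7: u0 ∈ [-5/344, 1/8)
intersection: [7/172, 17/172)

7/172 17/172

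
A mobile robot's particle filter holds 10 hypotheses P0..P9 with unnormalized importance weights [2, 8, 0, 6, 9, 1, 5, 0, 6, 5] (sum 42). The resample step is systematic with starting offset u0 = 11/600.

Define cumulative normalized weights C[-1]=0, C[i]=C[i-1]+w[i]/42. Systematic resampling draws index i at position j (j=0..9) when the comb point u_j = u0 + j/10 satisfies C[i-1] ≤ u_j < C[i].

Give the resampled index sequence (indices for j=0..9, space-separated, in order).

0 1 1 3 4 4 5 6 8 9

C = [1/21, 5/21, 5/21, 8/21, 25/42, 13/21, 31/42, 31/42, 37/42, 1]
j=0: u_0=11/600 ∈ [0, 1/21) → index 0
j=1: u_1=71/600 ∈ [1/21, 5/21) → index 1
j=2: u_2=131/600 ∈ [1/21, 5/21) → index 1
j=3: u_3=191/600 ∈ [5/21, 8/21) → index 3
j=4: u_4=251/600 ∈ [8/21, 25/42) → index 4
j=5: u_5=311/600 ∈ [8/21, 25/42) → index 4
j=6: u_6=371/600 ∈ [25/42, 13/21) → index 5
j=7: u_7=431/600 ∈ [13/21, 31/42) → index 6
j=8: u_8=491/600 ∈ [31/42, 37/42) → index 8
j=9: u_9=551/600 ∈ [37/42, 1) → index 9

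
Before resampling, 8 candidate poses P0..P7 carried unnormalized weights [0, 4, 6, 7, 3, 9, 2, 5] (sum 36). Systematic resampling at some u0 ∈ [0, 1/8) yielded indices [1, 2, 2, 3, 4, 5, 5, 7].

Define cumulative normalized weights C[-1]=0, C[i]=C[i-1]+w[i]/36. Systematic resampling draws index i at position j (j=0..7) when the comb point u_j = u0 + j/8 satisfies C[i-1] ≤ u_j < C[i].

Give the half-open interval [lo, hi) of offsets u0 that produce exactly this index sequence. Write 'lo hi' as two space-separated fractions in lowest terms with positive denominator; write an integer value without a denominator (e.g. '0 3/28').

C = [0, 1/9, 5/18, 17/36, 5/9, 29/36, 31/36, 1]
j=0 picked index 1: u0 ∈ [0, 1/9)
j=1 picked index 2: u0 ∈ [-1/72, 11/72)
j=2 picked index 2: u0 ∈ [-5/36, 1/36)
j=3 picked index 3: u0 ∈ [-7/72, 7/72)
j=4 picked index 4: u0 ∈ [-1/36, 1/18)
j=5 picked index 5: u0 ∈ [-5/72, 13/72)
j=6 picked index 5: u0 ∈ [-7/36, 1/18)
j=7 picked index 7: u0 ∈ [-1/72, 1/8)
intersection: [0, 1/36)

0 1/36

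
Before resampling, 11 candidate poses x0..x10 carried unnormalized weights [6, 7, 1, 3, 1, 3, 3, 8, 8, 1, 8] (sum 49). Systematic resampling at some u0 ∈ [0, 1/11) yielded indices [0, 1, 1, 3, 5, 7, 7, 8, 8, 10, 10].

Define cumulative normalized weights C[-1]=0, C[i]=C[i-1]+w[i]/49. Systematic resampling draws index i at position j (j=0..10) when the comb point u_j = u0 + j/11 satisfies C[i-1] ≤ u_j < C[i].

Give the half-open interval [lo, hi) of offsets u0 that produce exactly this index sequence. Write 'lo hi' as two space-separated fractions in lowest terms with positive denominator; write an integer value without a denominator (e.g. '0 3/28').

19/539 5/77

C = [6/49, 13/49, 2/7, 17/49, 18/49, 3/7, 24/49, 32/49, 40/49, 41/49, 1]
j=0 picked index 0: u0 ∈ [0, 6/49)
j=1 picked index 1: u0 ∈ [17/539, 94/539)
j=2 picked index 1: u0 ∈ [-32/539, 45/539)
j=3 picked index 3: u0 ∈ [1/77, 40/539)
j=4 picked index 5: u0 ∈ [2/539, 5/77)
j=5 picked index 7: u0 ∈ [19/539, 107/539)
j=6 picked index 7: u0 ∈ [-30/539, 58/539)
j=7 picked index 8: u0 ∈ [9/539, 97/539)
j=8 picked index 8: u0 ∈ [-40/539, 48/539)
j=9 picked index 10: u0 ∈ [10/539, 2/11)
j=10 picked index 10: u0 ∈ [-39/539, 1/11)
intersection: [19/539, 5/77)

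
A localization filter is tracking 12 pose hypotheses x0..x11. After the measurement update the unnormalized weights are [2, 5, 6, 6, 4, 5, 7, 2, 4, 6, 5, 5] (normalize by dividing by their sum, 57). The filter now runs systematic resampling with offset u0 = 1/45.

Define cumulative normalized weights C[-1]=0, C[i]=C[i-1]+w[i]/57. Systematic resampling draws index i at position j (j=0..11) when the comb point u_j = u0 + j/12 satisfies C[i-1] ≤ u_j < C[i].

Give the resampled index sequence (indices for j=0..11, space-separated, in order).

0 1 2 3 4 5 6 6 8 9 10 11

C = [2/57, 7/57, 13/57, 1/3, 23/57, 28/57, 35/57, 37/57, 41/57, 47/57, 52/57, 1]
j=0: u_0=1/45 ∈ [0, 2/57) → index 0
j=1: u_1=19/180 ∈ [2/57, 7/57) → index 1
j=2: u_2=17/90 ∈ [7/57, 13/57) → index 2
j=3: u_3=49/180 ∈ [13/57, 1/3) → index 3
j=4: u_4=16/45 ∈ [1/3, 23/57) → index 4
j=5: u_5=79/180 ∈ [23/57, 28/57) → index 5
j=6: u_6=47/90 ∈ [28/57, 35/57) → index 6
j=7: u_7=109/180 ∈ [28/57, 35/57) → index 6
j=8: u_8=31/45 ∈ [37/57, 41/57) → index 8
j=9: u_9=139/180 ∈ [41/57, 47/57) → index 9
j=10: u_10=77/90 ∈ [47/57, 52/57) → index 10
j=11: u_11=169/180 ∈ [52/57, 1) → index 11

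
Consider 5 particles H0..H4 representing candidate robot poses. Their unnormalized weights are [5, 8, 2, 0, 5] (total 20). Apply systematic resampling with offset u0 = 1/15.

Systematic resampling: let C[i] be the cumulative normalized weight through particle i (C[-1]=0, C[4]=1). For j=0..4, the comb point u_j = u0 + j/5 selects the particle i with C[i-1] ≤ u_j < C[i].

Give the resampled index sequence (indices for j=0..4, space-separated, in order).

C = [1/4, 13/20, 3/4, 3/4, 1]
j=0: u_0=1/15 ∈ [0, 1/4) → index 0
j=1: u_1=4/15 ∈ [1/4, 13/20) → index 1
j=2: u_2=7/15 ∈ [1/4, 13/20) → index 1
j=3: u_3=2/3 ∈ [13/20, 3/4) → index 2
j=4: u_4=13/15 ∈ [3/4, 1) → index 4

0 1 1 2 4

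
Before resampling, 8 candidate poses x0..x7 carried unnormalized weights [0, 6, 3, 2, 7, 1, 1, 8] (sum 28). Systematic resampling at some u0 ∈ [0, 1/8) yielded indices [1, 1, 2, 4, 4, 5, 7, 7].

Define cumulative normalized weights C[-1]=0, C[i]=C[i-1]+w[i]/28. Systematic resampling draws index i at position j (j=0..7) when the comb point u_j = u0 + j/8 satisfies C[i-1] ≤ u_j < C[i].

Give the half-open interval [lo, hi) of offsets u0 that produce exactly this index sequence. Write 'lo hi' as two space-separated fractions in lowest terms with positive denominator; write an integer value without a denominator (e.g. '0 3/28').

1/56 3/56

C = [0, 3/14, 9/28, 11/28, 9/14, 19/28, 5/7, 1]
j=0 picked index 1: u0 ∈ [0, 3/14)
j=1 picked index 1: u0 ∈ [-1/8, 5/56)
j=2 picked index 2: u0 ∈ [-1/28, 1/14)
j=3 picked index 4: u0 ∈ [1/56, 15/56)
j=4 picked index 4: u0 ∈ [-3/28, 1/7)
j=5 picked index 5: u0 ∈ [1/56, 3/56)
j=6 picked index 7: u0 ∈ [-1/28, 1/4)
j=7 picked index 7: u0 ∈ [-9/56, 1/8)
intersection: [1/56, 3/56)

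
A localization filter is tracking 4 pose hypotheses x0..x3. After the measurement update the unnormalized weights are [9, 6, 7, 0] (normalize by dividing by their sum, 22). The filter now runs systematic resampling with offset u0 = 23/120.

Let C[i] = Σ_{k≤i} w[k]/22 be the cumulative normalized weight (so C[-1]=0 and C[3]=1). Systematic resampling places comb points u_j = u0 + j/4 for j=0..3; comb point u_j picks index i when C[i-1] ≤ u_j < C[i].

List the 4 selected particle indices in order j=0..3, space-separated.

0 1 2 2

C = [9/22, 15/22, 1, 1]
j=0: u_0=23/120 ∈ [0, 9/22) → index 0
j=1: u_1=53/120 ∈ [9/22, 15/22) → index 1
j=2: u_2=83/120 ∈ [15/22, 1) → index 2
j=3: u_3=113/120 ∈ [15/22, 1) → index 2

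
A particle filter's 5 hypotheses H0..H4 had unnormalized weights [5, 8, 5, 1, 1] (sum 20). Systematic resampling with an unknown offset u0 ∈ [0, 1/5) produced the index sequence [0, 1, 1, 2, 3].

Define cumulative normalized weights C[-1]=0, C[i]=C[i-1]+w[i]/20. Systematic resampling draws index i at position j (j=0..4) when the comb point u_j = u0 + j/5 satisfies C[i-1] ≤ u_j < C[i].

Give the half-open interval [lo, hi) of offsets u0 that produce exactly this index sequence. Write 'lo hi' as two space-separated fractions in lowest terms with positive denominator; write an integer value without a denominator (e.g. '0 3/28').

C = [1/4, 13/20, 9/10, 19/20, 1]
j=0 picked index 0: u0 ∈ [0, 1/4)
j=1 picked index 1: u0 ∈ [1/20, 9/20)
j=2 picked index 1: u0 ∈ [-3/20, 1/4)
j=3 picked index 2: u0 ∈ [1/20, 3/10)
j=4 picked index 3: u0 ∈ [1/10, 3/20)
intersection: [1/10, 3/20)

1/10 3/20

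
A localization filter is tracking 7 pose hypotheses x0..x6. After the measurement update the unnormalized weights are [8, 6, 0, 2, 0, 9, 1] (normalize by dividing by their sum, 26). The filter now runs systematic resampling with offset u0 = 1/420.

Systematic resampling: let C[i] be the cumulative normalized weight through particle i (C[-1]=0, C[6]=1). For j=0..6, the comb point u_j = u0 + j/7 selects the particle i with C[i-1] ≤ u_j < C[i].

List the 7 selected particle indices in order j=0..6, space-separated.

C = [4/13, 7/13, 7/13, 8/13, 8/13, 25/26, 1]
j=0: u_0=1/420 ∈ [0, 4/13) → index 0
j=1: u_1=61/420 ∈ [0, 4/13) → index 0
j=2: u_2=121/420 ∈ [0, 4/13) → index 0
j=3: u_3=181/420 ∈ [4/13, 7/13) → index 1
j=4: u_4=241/420 ∈ [7/13, 8/13) → index 3
j=5: u_5=43/60 ∈ [8/13, 25/26) → index 5
j=6: u_6=361/420 ∈ [8/13, 25/26) → index 5

0 0 0 1 3 5 5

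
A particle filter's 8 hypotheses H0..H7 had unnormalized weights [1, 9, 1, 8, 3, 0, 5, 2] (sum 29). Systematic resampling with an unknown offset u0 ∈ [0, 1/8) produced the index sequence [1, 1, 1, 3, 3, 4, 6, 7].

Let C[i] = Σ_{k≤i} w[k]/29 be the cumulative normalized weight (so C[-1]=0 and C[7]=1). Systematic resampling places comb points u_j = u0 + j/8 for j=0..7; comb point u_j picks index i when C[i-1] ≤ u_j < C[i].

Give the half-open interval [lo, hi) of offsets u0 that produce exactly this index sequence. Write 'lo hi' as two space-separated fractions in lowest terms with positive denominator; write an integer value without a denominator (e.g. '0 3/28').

13/232 11/116

C = [1/29, 10/29, 11/29, 19/29, 22/29, 22/29, 27/29, 1]
j=0 picked index 1: u0 ∈ [1/29, 10/29)
j=1 picked index 1: u0 ∈ [-21/232, 51/232)
j=2 picked index 1: u0 ∈ [-25/116, 11/116)
j=3 picked index 3: u0 ∈ [1/232, 65/232)
j=4 picked index 3: u0 ∈ [-7/58, 9/58)
j=5 picked index 4: u0 ∈ [7/232, 31/232)
j=6 picked index 6: u0 ∈ [1/116, 21/116)
j=7 picked index 7: u0 ∈ [13/232, 1/8)
intersection: [13/232, 11/116)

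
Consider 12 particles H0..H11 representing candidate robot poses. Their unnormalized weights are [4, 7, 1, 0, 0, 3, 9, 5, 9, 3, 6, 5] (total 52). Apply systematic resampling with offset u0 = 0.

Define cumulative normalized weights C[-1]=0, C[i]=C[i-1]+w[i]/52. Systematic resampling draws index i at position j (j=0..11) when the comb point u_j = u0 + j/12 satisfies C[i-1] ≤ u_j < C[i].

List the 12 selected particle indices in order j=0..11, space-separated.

0 1 1 5 6 6 7 8 8 9 10 11

C = [1/13, 11/52, 3/13, 3/13, 3/13, 15/52, 6/13, 29/52, 19/26, 41/52, 47/52, 1]
j=0: u_0=0 ∈ [0, 1/13) → index 0
j=1: u_1=1/12 ∈ [1/13, 11/52) → index 1
j=2: u_2=1/6 ∈ [1/13, 11/52) → index 1
j=3: u_3=1/4 ∈ [3/13, 15/52) → index 5
j=4: u_4=1/3 ∈ [15/52, 6/13) → index 6
j=5: u_5=5/12 ∈ [15/52, 6/13) → index 6
j=6: u_6=1/2 ∈ [6/13, 29/52) → index 7
j=7: u_7=7/12 ∈ [29/52, 19/26) → index 8
j=8: u_8=2/3 ∈ [29/52, 19/26) → index 8
j=9: u_9=3/4 ∈ [19/26, 41/52) → index 9
j=10: u_10=5/6 ∈ [41/52, 47/52) → index 10
j=11: u_11=11/12 ∈ [47/52, 1) → index 11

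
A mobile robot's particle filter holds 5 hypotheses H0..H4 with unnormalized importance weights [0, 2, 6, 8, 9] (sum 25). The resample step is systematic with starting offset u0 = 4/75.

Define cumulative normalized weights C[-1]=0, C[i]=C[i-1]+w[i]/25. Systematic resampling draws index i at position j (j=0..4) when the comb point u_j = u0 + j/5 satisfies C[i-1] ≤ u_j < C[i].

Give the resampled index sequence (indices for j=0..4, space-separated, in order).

1 2 3 4 4

C = [0, 2/25, 8/25, 16/25, 1]
j=0: u_0=4/75 ∈ [0, 2/25) → index 1
j=1: u_1=19/75 ∈ [2/25, 8/25) → index 2
j=2: u_2=34/75 ∈ [8/25, 16/25) → index 3
j=3: u_3=49/75 ∈ [16/25, 1) → index 4
j=4: u_4=64/75 ∈ [16/25, 1) → index 4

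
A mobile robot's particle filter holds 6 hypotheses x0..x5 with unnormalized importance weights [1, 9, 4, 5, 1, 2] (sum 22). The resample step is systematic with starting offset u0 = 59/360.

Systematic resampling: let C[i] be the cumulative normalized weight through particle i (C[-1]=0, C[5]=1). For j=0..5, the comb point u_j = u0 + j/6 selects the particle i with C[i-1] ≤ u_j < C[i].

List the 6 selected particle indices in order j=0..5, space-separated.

C = [1/22, 5/11, 7/11, 19/22, 10/11, 1]
j=0: u_0=59/360 ∈ [1/22, 5/11) → index 1
j=1: u_1=119/360 ∈ [1/22, 5/11) → index 1
j=2: u_2=179/360 ∈ [5/11, 7/11) → index 2
j=3: u_3=239/360 ∈ [7/11, 19/22) → index 3
j=4: u_4=299/360 ∈ [7/11, 19/22) → index 3
j=5: u_5=359/360 ∈ [10/11, 1) → index 5

1 1 2 3 3 5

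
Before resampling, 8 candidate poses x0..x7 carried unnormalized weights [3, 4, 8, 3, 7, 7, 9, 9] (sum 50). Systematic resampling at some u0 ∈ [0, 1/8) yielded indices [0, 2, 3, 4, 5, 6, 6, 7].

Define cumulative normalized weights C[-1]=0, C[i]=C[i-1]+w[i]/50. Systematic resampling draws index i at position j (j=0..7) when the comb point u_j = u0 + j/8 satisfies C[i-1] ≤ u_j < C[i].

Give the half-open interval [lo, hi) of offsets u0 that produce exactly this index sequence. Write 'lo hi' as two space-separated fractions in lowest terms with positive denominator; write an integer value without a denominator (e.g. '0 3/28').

1/20 3/50

C = [3/50, 7/50, 3/10, 9/25, 1/2, 16/25, 41/50, 1]
j=0 picked index 0: u0 ∈ [0, 3/50)
j=1 picked index 2: u0 ∈ [3/200, 7/40)
j=2 picked index 3: u0 ∈ [1/20, 11/100)
j=3 picked index 4: u0 ∈ [-3/200, 1/8)
j=4 picked index 5: u0 ∈ [0, 7/50)
j=5 picked index 6: u0 ∈ [3/200, 39/200)
j=6 picked index 6: u0 ∈ [-11/100, 7/100)
j=7 picked index 7: u0 ∈ [-11/200, 1/8)
intersection: [1/20, 3/50)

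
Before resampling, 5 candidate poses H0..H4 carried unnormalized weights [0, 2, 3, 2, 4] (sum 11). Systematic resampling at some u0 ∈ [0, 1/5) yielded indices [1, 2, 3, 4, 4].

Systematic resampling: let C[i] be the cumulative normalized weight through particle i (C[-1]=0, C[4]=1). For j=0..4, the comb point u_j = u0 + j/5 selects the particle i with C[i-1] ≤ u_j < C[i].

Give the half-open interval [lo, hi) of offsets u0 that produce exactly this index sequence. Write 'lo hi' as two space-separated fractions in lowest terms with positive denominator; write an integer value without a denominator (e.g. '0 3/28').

C = [0, 2/11, 5/11, 7/11, 1]
j=0 picked index 1: u0 ∈ [0, 2/11)
j=1 picked index 2: u0 ∈ [-1/55, 14/55)
j=2 picked index 3: u0 ∈ [3/55, 13/55)
j=3 picked index 4: u0 ∈ [2/55, 2/5)
j=4 picked index 4: u0 ∈ [-9/55, 1/5)
intersection: [3/55, 2/11)

3/55 2/11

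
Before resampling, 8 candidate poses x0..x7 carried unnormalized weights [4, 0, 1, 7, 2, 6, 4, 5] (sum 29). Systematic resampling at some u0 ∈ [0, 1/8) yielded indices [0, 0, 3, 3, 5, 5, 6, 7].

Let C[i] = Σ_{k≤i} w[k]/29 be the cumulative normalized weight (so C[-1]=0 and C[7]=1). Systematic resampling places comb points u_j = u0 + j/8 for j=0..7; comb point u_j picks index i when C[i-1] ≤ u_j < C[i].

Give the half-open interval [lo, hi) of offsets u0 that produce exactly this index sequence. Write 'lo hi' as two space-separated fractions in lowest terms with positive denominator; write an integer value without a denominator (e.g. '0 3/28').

C = [4/29, 4/29, 5/29, 12/29, 14/29, 20/29, 24/29, 1]
j=0 picked index 0: u0 ∈ [0, 4/29)
j=1 picked index 0: u0 ∈ [-1/8, 3/232)
j=2 picked index 3: u0 ∈ [-9/116, 19/116)
j=3 picked index 3: u0 ∈ [-47/232, 9/232)
j=4 picked index 5: u0 ∈ [-1/58, 11/58)
j=5 picked index 5: u0 ∈ [-33/232, 15/232)
j=6 picked index 6: u0 ∈ [-7/116, 9/116)
j=7 picked index 7: u0 ∈ [-11/232, 1/8)
intersection: [0, 3/232)

0 3/232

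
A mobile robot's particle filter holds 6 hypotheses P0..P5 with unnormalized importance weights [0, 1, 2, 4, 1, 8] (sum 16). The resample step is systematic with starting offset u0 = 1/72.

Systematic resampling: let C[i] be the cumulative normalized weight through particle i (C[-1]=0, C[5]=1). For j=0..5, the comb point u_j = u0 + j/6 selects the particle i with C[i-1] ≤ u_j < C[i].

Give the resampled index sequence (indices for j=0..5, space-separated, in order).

C = [0, 1/16, 3/16, 7/16, 1/2, 1]
j=0: u_0=1/72 ∈ [0, 1/16) → index 1
j=1: u_1=13/72 ∈ [1/16, 3/16) → index 2
j=2: u_2=25/72 ∈ [3/16, 7/16) → index 3
j=3: u_3=37/72 ∈ [1/2, 1) → index 5
j=4: u_4=49/72 ∈ [1/2, 1) → index 5
j=5: u_5=61/72 ∈ [1/2, 1) → index 5

1 2 3 5 5 5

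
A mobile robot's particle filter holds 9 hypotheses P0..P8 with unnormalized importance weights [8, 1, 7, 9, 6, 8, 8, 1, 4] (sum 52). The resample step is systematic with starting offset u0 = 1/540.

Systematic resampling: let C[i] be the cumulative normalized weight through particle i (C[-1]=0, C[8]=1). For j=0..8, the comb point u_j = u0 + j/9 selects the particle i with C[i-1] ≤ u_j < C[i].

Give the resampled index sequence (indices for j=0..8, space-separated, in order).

C = [2/13, 9/52, 4/13, 25/52, 31/52, 3/4, 47/52, 12/13, 1]
j=0: u_0=1/540 ∈ [0, 2/13) → index 0
j=1: u_1=61/540 ∈ [0, 2/13) → index 0
j=2: u_2=121/540 ∈ [9/52, 4/13) → index 2
j=3: u_3=181/540 ∈ [4/13, 25/52) → index 3
j=4: u_4=241/540 ∈ [4/13, 25/52) → index 3
j=5: u_5=301/540 ∈ [25/52, 31/52) → index 4
j=6: u_6=361/540 ∈ [31/52, 3/4) → index 5
j=7: u_7=421/540 ∈ [3/4, 47/52) → index 6
j=8: u_8=481/540 ∈ [3/4, 47/52) → index 6

0 0 2 3 3 4 5 6 6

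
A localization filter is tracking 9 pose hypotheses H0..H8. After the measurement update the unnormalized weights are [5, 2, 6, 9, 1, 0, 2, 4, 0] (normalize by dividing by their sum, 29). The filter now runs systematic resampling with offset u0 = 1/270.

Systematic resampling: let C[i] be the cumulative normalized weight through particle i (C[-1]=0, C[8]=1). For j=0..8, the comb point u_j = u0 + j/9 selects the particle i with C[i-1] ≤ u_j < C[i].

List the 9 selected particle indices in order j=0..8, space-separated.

0 0 1 2 2 3 3 4 7

C = [5/29, 7/29, 13/29, 22/29, 23/29, 23/29, 25/29, 1, 1]
j=0: u_0=1/270 ∈ [0, 5/29) → index 0
j=1: u_1=31/270 ∈ [0, 5/29) → index 0
j=2: u_2=61/270 ∈ [5/29, 7/29) → index 1
j=3: u_3=91/270 ∈ [7/29, 13/29) → index 2
j=4: u_4=121/270 ∈ [7/29, 13/29) → index 2
j=5: u_5=151/270 ∈ [13/29, 22/29) → index 3
j=6: u_6=181/270 ∈ [13/29, 22/29) → index 3
j=7: u_7=211/270 ∈ [22/29, 23/29) → index 4
j=8: u_8=241/270 ∈ [25/29, 1) → index 7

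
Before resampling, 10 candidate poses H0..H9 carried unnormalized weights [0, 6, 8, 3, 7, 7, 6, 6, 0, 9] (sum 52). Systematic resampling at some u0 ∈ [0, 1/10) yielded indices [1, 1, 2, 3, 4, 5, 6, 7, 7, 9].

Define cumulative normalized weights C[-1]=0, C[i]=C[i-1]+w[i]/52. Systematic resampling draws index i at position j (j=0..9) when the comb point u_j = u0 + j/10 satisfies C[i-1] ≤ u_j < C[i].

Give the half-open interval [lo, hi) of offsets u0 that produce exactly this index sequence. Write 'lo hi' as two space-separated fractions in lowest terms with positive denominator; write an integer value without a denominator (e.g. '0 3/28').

3/260 1/65

C = [0, 3/26, 7/26, 17/52, 6/13, 31/52, 37/52, 43/52, 43/52, 1]
j=0 picked index 1: u0 ∈ [0, 3/26)
j=1 picked index 1: u0 ∈ [-1/10, 1/65)
j=2 picked index 2: u0 ∈ [-11/130, 9/130)
j=3 picked index 3: u0 ∈ [-2/65, 7/260)
j=4 picked index 4: u0 ∈ [-19/260, 4/65)
j=5 picked index 5: u0 ∈ [-1/26, 5/52)
j=6 picked index 6: u0 ∈ [-1/260, 29/260)
j=7 picked index 7: u0 ∈ [3/260, 33/260)
j=8 picked index 7: u0 ∈ [-23/260, 7/260)
j=9 picked index 9: u0 ∈ [-19/260, 1/10)
intersection: [3/260, 1/65)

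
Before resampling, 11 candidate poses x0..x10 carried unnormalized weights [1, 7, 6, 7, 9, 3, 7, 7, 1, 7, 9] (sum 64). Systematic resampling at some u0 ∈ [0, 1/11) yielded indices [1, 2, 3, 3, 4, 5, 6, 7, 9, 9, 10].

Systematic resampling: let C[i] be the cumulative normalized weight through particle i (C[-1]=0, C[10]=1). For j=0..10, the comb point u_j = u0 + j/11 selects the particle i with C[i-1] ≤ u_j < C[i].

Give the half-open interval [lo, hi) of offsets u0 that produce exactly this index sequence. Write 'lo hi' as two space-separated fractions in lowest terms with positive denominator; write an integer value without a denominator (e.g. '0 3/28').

13/352 29/704

C = [1/64, 1/8, 7/32, 21/64, 15/32, 33/64, 5/8, 47/64, 3/4, 55/64, 1]
j=0 picked index 1: u0 ∈ [1/64, 1/8)
j=1 picked index 2: u0 ∈ [3/88, 45/352)
j=2 picked index 3: u0 ∈ [13/352, 103/704)
j=3 picked index 3: u0 ∈ [-19/352, 39/704)
j=4 picked index 4: u0 ∈ [-25/704, 37/352)
j=5 picked index 5: u0 ∈ [5/352, 43/704)
j=6 picked index 6: u0 ∈ [-21/704, 7/88)
j=7 picked index 7: u0 ∈ [-1/88, 69/704)
j=8 picked index 9: u0 ∈ [1/44, 93/704)
j=9 picked index 9: u0 ∈ [-3/44, 29/704)
j=10 picked index 10: u0 ∈ [-35/704, 1/11)
intersection: [13/352, 29/704)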